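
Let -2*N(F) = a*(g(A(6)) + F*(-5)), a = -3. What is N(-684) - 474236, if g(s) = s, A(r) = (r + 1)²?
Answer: -938065/2 ≈ -4.6903e+5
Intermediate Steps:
A(r) = (1 + r)²
N(F) = 147/2 - 15*F/2 (N(F) = -(-3)*((1 + 6)² + F*(-5))/2 = -(-3)*(7² - 5*F)/2 = -(-3)*(49 - 5*F)/2 = -(-147 + 15*F)/2 = 147/2 - 15*F/2)
N(-684) - 474236 = (147/2 - 15/2*(-684)) - 474236 = (147/2 + 5130) - 474236 = 10407/2 - 474236 = -938065/2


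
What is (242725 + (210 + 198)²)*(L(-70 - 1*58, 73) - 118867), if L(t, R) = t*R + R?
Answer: -52432660082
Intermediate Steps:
L(t, R) = R + R*t (L(t, R) = R*t + R = R + R*t)
(242725 + (210 + 198)²)*(L(-70 - 1*58, 73) - 118867) = (242725 + (210 + 198)²)*(73*(1 + (-70 - 1*58)) - 118867) = (242725 + 408²)*(73*(1 + (-70 - 58)) - 118867) = (242725 + 166464)*(73*(1 - 128) - 118867) = 409189*(73*(-127) - 118867) = 409189*(-9271 - 118867) = 409189*(-128138) = -52432660082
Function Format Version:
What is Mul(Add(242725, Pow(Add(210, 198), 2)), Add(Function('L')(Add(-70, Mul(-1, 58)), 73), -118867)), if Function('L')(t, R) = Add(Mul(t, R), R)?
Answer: -52432660082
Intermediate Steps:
Function('L')(t, R) = Add(R, Mul(R, t)) (Function('L')(t, R) = Add(Mul(R, t), R) = Add(R, Mul(R, t)))
Mul(Add(242725, Pow(Add(210, 198), 2)), Add(Function('L')(Add(-70, Mul(-1, 58)), 73), -118867)) = Mul(Add(242725, Pow(Add(210, 198), 2)), Add(Mul(73, Add(1, Add(-70, Mul(-1, 58)))), -118867)) = Mul(Add(242725, Pow(408, 2)), Add(Mul(73, Add(1, Add(-70, -58))), -118867)) = Mul(Add(242725, 166464), Add(Mul(73, Add(1, -128)), -118867)) = Mul(409189, Add(Mul(73, -127), -118867)) = Mul(409189, Add(-9271, -118867)) = Mul(409189, -128138) = -52432660082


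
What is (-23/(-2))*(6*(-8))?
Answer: -552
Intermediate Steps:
(-23/(-2))*(6*(-8)) = -23*(-1/2)*(-48) = (23/2)*(-48) = -552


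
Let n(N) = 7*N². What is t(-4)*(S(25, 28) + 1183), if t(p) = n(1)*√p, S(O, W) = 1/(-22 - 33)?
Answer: 910896*I/55 ≈ 16562.0*I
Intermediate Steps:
S(O, W) = -1/55 (S(O, W) = 1/(-55) = -1/55)
t(p) = 7*√p (t(p) = (7*1²)*√p = (7*1)*√p = 7*√p)
t(-4)*(S(25, 28) + 1183) = (7*√(-4))*(-1/55 + 1183) = (7*(2*I))*(65064/55) = (14*I)*(65064/55) = 910896*I/55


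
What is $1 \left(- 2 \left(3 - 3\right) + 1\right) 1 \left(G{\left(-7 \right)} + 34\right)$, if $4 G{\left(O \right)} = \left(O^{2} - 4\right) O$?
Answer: $- \frac{179}{4} \approx -44.75$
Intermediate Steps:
$G{\left(O \right)} = \frac{O \left(-4 + O^{2}\right)}{4}$ ($G{\left(O \right)} = \frac{\left(O^{2} - 4\right) O}{4} = \frac{\left(-4 + O^{2}\right) O}{4} = \frac{O \left(-4 + O^{2}\right)}{4}$)
$1 \left(- 2 \left(3 - 3\right) + 1\right) 1 \left(G{\left(-7 \right)} + 34\right) = 1 \left(- 2 \left(3 - 3\right) + 1\right) 1 \left(\left(\left(-1\right) \left(-7\right) + \frac{\left(-7\right)^{3}}{4}\right) + 34\right) = 1 \left(- 2 \left(3 - 3\right) + 1\right) 1 \left(\left(7 + \frac{1}{4} \left(-343\right)\right) + 34\right) = 1 \left(\left(-2\right) 0 + 1\right) 1 \left(\left(7 - \frac{343}{4}\right) + 34\right) = 1 \left(0 + 1\right) 1 \left(- \frac{315}{4} + 34\right) = 1 \cdot 1 \cdot 1 \left(- \frac{179}{4}\right) = 1 \cdot 1 \left(- \frac{179}{4}\right) = 1 \left(- \frac{179}{4}\right) = - \frac{179}{4}$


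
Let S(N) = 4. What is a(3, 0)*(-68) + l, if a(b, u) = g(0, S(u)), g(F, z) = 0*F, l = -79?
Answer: -79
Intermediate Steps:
g(F, z) = 0
a(b, u) = 0
a(3, 0)*(-68) + l = 0*(-68) - 79 = 0 - 79 = -79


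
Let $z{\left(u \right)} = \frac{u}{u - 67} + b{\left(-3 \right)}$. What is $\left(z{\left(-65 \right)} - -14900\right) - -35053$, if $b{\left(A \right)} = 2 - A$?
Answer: $\frac{6594521}{132} \approx 49959.0$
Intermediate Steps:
$z{\left(u \right)} = 5 + \frac{u}{-67 + u}$ ($z{\left(u \right)} = \frac{u}{u - 67} + \left(2 - -3\right) = \frac{u}{-67 + u} + \left(2 + 3\right) = \frac{u}{-67 + u} + 5 = 5 + \frac{u}{-67 + u}$)
$\left(z{\left(-65 \right)} - -14900\right) - -35053 = \left(\frac{-335 + 6 \left(-65\right)}{-67 - 65} - -14900\right) - -35053 = \left(\frac{-335 - 390}{-132} + 14900\right) + 35053 = \left(\left(- \frac{1}{132}\right) \left(-725\right) + 14900\right) + 35053 = \left(\frac{725}{132} + 14900\right) + 35053 = \frac{1967525}{132} + 35053 = \frac{6594521}{132}$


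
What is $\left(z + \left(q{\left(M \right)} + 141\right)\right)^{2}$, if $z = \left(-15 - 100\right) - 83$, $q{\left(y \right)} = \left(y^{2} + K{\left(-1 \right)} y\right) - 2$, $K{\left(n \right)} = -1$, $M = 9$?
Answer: $169$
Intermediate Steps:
$q{\left(y \right)} = -2 + y^{2} - y$ ($q{\left(y \right)} = \left(y^{2} - y\right) - 2 = -2 + y^{2} - y$)
$z = -198$ ($z = -115 - 83 = -198$)
$\left(z + \left(q{\left(M \right)} + 141\right)\right)^{2} = \left(-198 + \left(\left(-2 + 9^{2} - 9\right) + 141\right)\right)^{2} = \left(-198 + \left(\left(-2 + 81 - 9\right) + 141\right)\right)^{2} = \left(-198 + \left(70 + 141\right)\right)^{2} = \left(-198 + 211\right)^{2} = 13^{2} = 169$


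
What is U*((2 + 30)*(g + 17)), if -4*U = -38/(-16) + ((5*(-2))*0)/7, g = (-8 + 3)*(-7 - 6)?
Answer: -1558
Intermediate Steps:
g = 65 (g = -5*(-13) = 65)
U = -19/32 (U = -(-38/(-16) + ((5*(-2))*0)/7)/4 = -(-38*(-1/16) - 10*0*(⅐))/4 = -(19/8 + 0*(⅐))/4 = -(19/8 + 0)/4 = -¼*19/8 = -19/32 ≈ -0.59375)
U*((2 + 30)*(g + 17)) = -19*(2 + 30)*(65 + 17)/32 = -19*82 = -19/32*2624 = -1558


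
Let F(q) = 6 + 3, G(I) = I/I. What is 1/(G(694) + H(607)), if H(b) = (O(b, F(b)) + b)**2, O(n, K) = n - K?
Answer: 1/1452026 ≈ 6.8869e-7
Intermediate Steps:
G(I) = 1
F(q) = 9
H(b) = (-9 + 2*b)**2 (H(b) = ((b - 1*9) + b)**2 = ((b - 9) + b)**2 = ((-9 + b) + b)**2 = (-9 + 2*b)**2)
1/(G(694) + H(607)) = 1/(1 + (-9 + 2*607)**2) = 1/(1 + (-9 + 1214)**2) = 1/(1 + 1205**2) = 1/(1 + 1452025) = 1/1452026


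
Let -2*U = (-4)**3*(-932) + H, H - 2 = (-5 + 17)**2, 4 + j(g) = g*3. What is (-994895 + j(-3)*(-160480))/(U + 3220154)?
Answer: 1091345/3190257 ≈ 0.34209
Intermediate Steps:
j(g) = -4 + 3*g (j(g) = -4 + g*3 = -4 + 3*g)
H = 146 (H = 2 + (-5 + 17)**2 = 2 + 12**2 = 2 + 144 = 146)
U = -29897 (U = -((-4)**3*(-932) + 146)/2 = -(-64*(-932) + 146)/2 = -(59648 + 146)/2 = -1/2*59794 = -29897)
(-994895 + j(-3)*(-160480))/(U + 3220154) = (-994895 + (-4 + 3*(-3))*(-160480))/(-29897 + 3220154) = (-994895 + (-4 - 9)*(-160480))/3190257 = (-994895 - 13*(-160480))*(1/3190257) = (-994895 + 2086240)*(1/3190257) = 1091345*(1/3190257) = 1091345/3190257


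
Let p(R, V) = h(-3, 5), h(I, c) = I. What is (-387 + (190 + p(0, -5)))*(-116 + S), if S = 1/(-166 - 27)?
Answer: 4477800/193 ≈ 23201.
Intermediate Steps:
p(R, V) = -3
S = -1/193 (S = 1/(-193) = -1/193 ≈ -0.0051813)
(-387 + (190 + p(0, -5)))*(-116 + S) = (-387 + (190 - 3))*(-116 - 1/193) = (-387 + 187)*(-22389/193) = -200*(-22389/193) = 4477800/193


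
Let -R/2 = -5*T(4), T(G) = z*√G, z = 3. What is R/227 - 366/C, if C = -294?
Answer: 16787/11123 ≈ 1.5092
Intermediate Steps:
T(G) = 3*√G
R = 60 (R = -(-10)*3*√4 = -(-10)*3*2 = -(-10)*6 = -2*(-30) = 60)
R/227 - 366/C = 60/227 - 366/(-294) = 60*(1/227) - 366*(-1/294) = 60/227 + 61/49 = 16787/11123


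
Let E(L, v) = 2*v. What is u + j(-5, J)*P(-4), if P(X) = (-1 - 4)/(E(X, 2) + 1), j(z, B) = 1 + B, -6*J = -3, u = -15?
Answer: -33/2 ≈ -16.500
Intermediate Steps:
J = ½ (J = -⅙*(-3) = ½ ≈ 0.50000)
P(X) = -1 (P(X) = (-1 - 4)/(2*2 + 1) = -5/(4 + 1) = -5/5 = -5*⅕ = -1)
u + j(-5, J)*P(-4) = -15 + (1 + ½)*(-1) = -15 + (3/2)*(-1) = -15 - 3/2 = -33/2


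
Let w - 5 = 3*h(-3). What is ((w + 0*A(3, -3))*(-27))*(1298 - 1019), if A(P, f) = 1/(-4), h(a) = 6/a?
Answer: 7533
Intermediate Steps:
A(P, f) = -¼
w = -1 (w = 5 + 3*(6/(-3)) = 5 + 3*(6*(-⅓)) = 5 + 3*(-2) = 5 - 6 = -1)
((w + 0*A(3, -3))*(-27))*(1298 - 1019) = ((-1 + 0*(-¼))*(-27))*(1298 - 1019) = ((-1 + 0)*(-27))*279 = -1*(-27)*279 = 27*279 = 7533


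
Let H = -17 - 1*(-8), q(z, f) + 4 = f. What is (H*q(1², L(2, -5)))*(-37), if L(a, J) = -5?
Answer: -2997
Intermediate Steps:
q(z, f) = -4 + f
H = -9 (H = -17 + 8 = -9)
(H*q(1², L(2, -5)))*(-37) = -9*(-4 - 5)*(-37) = -9*(-9)*(-37) = 81*(-37) = -2997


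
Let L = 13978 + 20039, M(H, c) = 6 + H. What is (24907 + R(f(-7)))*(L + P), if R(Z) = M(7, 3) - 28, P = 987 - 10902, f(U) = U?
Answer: 599946984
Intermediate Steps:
P = -9915
R(Z) = -15 (R(Z) = (6 + 7) - 28 = 13 - 28 = -15)
L = 34017
(24907 + R(f(-7)))*(L + P) = (24907 - 15)*(34017 - 9915) = 24892*24102 = 599946984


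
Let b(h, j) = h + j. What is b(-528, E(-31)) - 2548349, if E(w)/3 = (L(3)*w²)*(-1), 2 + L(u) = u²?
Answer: -2569058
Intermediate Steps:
L(u) = -2 + u²
E(w) = -21*w² (E(w) = 3*(((-2 + 3²)*w²)*(-1)) = 3*(((-2 + 9)*w²)*(-1)) = 3*((7*w²)*(-1)) = 3*(-7*w²) = -21*w²)
b(-528, E(-31)) - 2548349 = (-528 - 21*(-31)²) - 2548349 = (-528 - 21*961) - 2548349 = (-528 - 20181) - 2548349 = -20709 - 2548349 = -2569058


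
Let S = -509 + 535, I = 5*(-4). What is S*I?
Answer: -520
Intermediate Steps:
I = -20
S = 26
S*I = 26*(-20) = -520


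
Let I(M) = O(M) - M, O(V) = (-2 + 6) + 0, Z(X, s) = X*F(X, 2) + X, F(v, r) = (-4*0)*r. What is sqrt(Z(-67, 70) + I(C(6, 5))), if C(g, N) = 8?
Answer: I*sqrt(71) ≈ 8.4261*I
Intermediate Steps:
F(v, r) = 0 (F(v, r) = 0*r = 0)
Z(X, s) = X (Z(X, s) = X*0 + X = 0 + X = X)
O(V) = 4 (O(V) = 4 + 0 = 4)
I(M) = 4 - M
sqrt(Z(-67, 70) + I(C(6, 5))) = sqrt(-67 + (4 - 1*8)) = sqrt(-67 + (4 - 8)) = sqrt(-67 - 4) = sqrt(-71) = I*sqrt(71)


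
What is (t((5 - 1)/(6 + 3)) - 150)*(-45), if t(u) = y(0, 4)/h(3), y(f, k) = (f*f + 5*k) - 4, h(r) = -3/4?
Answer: 7710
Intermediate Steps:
h(r) = -¾ (h(r) = -3*¼ = -¾)
y(f, k) = -4 + f² + 5*k (y(f, k) = (f² + 5*k) - 4 = -4 + f² + 5*k)
t(u) = -64/3 (t(u) = (-4 + 0² + 5*4)/(-¾) = (-4 + 0 + 20)*(-4/3) = 16*(-4/3) = -64/3)
(t((5 - 1)/(6 + 3)) - 150)*(-45) = (-64/3 - 150)*(-45) = -514/3*(-45) = 7710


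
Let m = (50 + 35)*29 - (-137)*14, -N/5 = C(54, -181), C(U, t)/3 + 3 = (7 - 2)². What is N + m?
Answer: 4053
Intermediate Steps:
C(U, t) = 66 (C(U, t) = -9 + 3*(7 - 2)² = -9 + 3*5² = -9 + 3*25 = -9 + 75 = 66)
N = -330 (N = -5*66 = -330)
m = 4383 (m = 85*29 - 1*(-1918) = 2465 + 1918 = 4383)
N + m = -330 + 4383 = 4053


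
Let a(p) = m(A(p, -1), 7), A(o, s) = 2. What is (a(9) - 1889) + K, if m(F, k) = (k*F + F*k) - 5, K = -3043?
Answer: -4909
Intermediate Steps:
m(F, k) = -5 + 2*F*k (m(F, k) = (F*k + F*k) - 5 = 2*F*k - 5 = -5 + 2*F*k)
a(p) = 23 (a(p) = -5 + 2*2*7 = -5 + 28 = 23)
(a(9) - 1889) + K = (23 - 1889) - 3043 = -1866 - 3043 = -4909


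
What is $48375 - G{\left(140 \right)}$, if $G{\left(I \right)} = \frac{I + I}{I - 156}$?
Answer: $\frac{96785}{2} \approx 48393.0$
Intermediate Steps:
$G{\left(I \right)} = \frac{2 I}{-156 + I}$
$48375 - G{\left(140 \right)} = 48375 - 2 \cdot 140 \frac{1}{-156 + 140} = 48375 - 2 \cdot 140 \frac{1}{-16} = 48375 - 2 \cdot 140 \left(- \frac{1}{16}\right) = 48375 - - \frac{35}{2} = 48375 + \frac{35}{2} = \frac{96785}{2}$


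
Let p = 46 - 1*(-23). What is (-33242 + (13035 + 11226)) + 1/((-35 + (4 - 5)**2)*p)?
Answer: -21069427/2346 ≈ -8981.0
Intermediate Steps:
p = 69 (p = 46 + 23 = 69)
(-33242 + (13035 + 11226)) + 1/((-35 + (4 - 5)**2)*p) = (-33242 + (13035 + 11226)) + 1/((-35 + (4 - 5)**2)*69) = (-33242 + 24261) + 1/((-35 + (-1)**2)*69) = -8981 + 1/((-35 + 1)*69) = -8981 + 1/(-34*69) = -8981 + 1/(-2346) = -8981 - 1/2346 = -21069427/2346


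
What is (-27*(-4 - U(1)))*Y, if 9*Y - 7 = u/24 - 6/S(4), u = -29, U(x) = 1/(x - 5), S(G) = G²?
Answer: 975/16 ≈ 60.938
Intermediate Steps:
U(x) = 1/(-5 + x)
Y = 65/108 (Y = 7/9 + (-29/24 - 6/(4²))/9 = 7/9 + (-29*1/24 - 6/16)/9 = 7/9 + (-29/24 - 6*1/16)/9 = 7/9 + (-29/24 - 3/8)/9 = 7/9 + (⅑)*(-19/12) = 7/9 - 19/108 = 65/108 ≈ 0.60185)
(-27*(-4 - U(1)))*Y = -27*(-4 - 1/(-5 + 1))*(65/108) = -27*(-4 - 1/(-4))*(65/108) = -27*(-4 - 1*(-¼))*(65/108) = -27*(-4 + ¼)*(65/108) = -27*(-15/4)*(65/108) = (405/4)*(65/108) = 975/16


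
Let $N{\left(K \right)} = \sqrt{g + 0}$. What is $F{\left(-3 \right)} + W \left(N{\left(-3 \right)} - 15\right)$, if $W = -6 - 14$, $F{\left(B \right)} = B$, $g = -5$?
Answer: $297 - 20 i \sqrt{5} \approx 297.0 - 44.721 i$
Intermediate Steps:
$N{\left(K \right)} = i \sqrt{5}$ ($N{\left(K \right)} = \sqrt{-5 + 0} = \sqrt{-5} = i \sqrt{5}$)
$W = -20$
$F{\left(-3 \right)} + W \left(N{\left(-3 \right)} - 15\right) = -3 - 20 \left(i \sqrt{5} - 15\right) = -3 - 20 \left(-15 + i \sqrt{5}\right) = -3 + \left(300 - 20 i \sqrt{5}\right) = 297 - 20 i \sqrt{5}$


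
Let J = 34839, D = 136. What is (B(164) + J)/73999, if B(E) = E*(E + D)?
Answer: 84039/73999 ≈ 1.1357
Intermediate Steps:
B(E) = E*(136 + E) (B(E) = E*(E + 136) = E*(136 + E))
(B(164) + J)/73999 = (164*(136 + 164) + 34839)/73999 = (164*300 + 34839)*(1/73999) = (49200 + 34839)*(1/73999) = 84039*(1/73999) = 84039/73999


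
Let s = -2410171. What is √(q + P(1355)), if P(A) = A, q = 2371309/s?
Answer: 2*√1966344274384429/2410171 ≈ 36.797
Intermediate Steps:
q = -2371309/2410171 (q = 2371309/(-2410171) = 2371309*(-1/2410171) = -2371309/2410171 ≈ -0.98388)
√(q + P(1355)) = √(-2371309/2410171 + 1355) = √(3263410396/2410171) = 2*√1966344274384429/2410171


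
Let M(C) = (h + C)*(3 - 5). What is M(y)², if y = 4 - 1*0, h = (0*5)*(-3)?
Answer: 64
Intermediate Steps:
h = 0 (h = 0*(-3) = 0)
y = 4 (y = 4 + 0 = 4)
M(C) = -2*C (M(C) = (0 + C)*(3 - 5) = C*(-2) = -2*C)
M(y)² = (-2*4)² = (-8)² = 64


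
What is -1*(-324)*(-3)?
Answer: -972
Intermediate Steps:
-1*(-324)*(-3) = 324*(-3) = -972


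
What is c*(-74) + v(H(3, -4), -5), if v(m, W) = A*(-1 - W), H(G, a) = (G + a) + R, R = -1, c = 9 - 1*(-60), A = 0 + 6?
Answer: -5082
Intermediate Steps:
A = 6
c = 69 (c = 9 + 60 = 69)
H(G, a) = -1 + G + a (H(G, a) = (G + a) - 1 = -1 + G + a)
v(m, W) = -6 - 6*W (v(m, W) = 6*(-1 - W) = -6 - 6*W)
c*(-74) + v(H(3, -4), -5) = 69*(-74) + (-6 - 6*(-5)) = -5106 + (-6 + 30) = -5106 + 24 = -5082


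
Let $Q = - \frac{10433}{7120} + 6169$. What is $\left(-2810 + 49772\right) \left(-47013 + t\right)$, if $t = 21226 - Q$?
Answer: $- \frac{5342309935047}{3560} \approx -1.5006 \cdot 10^{9}$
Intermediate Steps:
$Q = \frac{43912847}{7120}$ ($Q = \left(-10433\right) \frac{1}{7120} + 6169 = - \frac{10433}{7120} + 6169 = \frac{43912847}{7120} \approx 6167.5$)
$t = \frac{107216273}{7120}$ ($t = 21226 - \frac{43912847}{7120} = \frac{107216273}{7120} \approx 15058.0$)
$\left(-2810 + 49772\right) \left(-47013 + t\right) = \left(-2810 + 49772\right) \left(-47013 + \frac{107216273}{7120}\right) = 46962 \left(- \frac{227516287}{7120}\right) = - \frac{5342309935047}{3560}$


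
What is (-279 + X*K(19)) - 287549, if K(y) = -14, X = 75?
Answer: -288878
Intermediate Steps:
(-279 + X*K(19)) - 287549 = (-279 + 75*(-14)) - 287549 = (-279 - 1050) - 287549 = -1329 - 287549 = -288878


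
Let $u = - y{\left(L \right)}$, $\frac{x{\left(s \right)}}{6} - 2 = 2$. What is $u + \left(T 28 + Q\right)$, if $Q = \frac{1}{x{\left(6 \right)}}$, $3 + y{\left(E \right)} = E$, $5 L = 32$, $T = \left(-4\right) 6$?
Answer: $- \frac{81043}{120} \approx -675.36$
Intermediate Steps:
$T = -24$
$x{\left(s \right)} = 24$ ($x{\left(s \right)} = 12 + 6 \cdot 2 = 12 + 12 = 24$)
$L = \frac{32}{5}$ ($L = \frac{1}{5} \cdot 32 = \frac{32}{5} \approx 6.4$)
$y{\left(E \right)} = -3 + E$
$u = - \frac{17}{5}$ ($u = - (-3 + \frac{32}{5}) = \left(-1\right) \frac{17}{5} = - \frac{17}{5} \approx -3.4$)
$Q = \frac{1}{24} \approx 0.041667$
$u + \left(T 28 + Q\right) = - \frac{17}{5} + \left(\left(-24\right) 28 + \frac{1}{24}\right) = - \frac{17}{5} + \left(-672 + \frac{1}{24}\right) = - \frac{17}{5} - \frac{16127}{24} = - \frac{81043}{120}$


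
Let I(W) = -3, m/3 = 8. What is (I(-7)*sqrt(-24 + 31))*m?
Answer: -72*sqrt(7) ≈ -190.49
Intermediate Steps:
m = 24 (m = 3*8 = 24)
(I(-7)*sqrt(-24 + 31))*m = -3*sqrt(-24 + 31)*24 = -3*sqrt(7)*24 = -72*sqrt(7)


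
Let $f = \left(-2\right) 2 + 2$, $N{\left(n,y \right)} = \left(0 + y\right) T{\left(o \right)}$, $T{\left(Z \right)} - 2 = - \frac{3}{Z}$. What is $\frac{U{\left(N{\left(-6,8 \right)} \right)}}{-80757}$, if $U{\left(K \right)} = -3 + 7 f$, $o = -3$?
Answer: $\frac{17}{80757} \approx 0.00021051$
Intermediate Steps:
$T{\left(Z \right)} = 2 - \frac{3}{Z}$
$N{\left(n,y \right)} = 3 y$ ($N{\left(n,y \right)} = \left(0 + y\right) \left(2 - \frac{3}{-3}\right) = y \left(2 - -1\right) = y \left(2 + 1\right) = y 3 = 3 y$)
$f = -2$ ($f = -4 + 2 = -2$)
$U{\left(K \right)} = -17$ ($U{\left(K \right)} = -3 + 7 \left(-2\right) = -3 - 14 = -17$)
$\frac{U{\left(N{\left(-6,8 \right)} \right)}}{-80757} = - \frac{17}{-80757} = \left(-17\right) \left(- \frac{1}{80757}\right) = \frac{17}{80757}$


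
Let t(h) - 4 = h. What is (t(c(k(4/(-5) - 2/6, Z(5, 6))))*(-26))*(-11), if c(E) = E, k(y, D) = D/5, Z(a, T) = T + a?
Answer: 8866/5 ≈ 1773.2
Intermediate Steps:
k(y, D) = D/5 (k(y, D) = D*(⅕) = D/5)
t(h) = 4 + h
(t(c(k(4/(-5) - 2/6, Z(5, 6))))*(-26))*(-11) = ((4 + (6 + 5)/5)*(-26))*(-11) = ((4 + (⅕)*11)*(-26))*(-11) = ((4 + 11/5)*(-26))*(-11) = ((31/5)*(-26))*(-11) = -806/5*(-11) = 8866/5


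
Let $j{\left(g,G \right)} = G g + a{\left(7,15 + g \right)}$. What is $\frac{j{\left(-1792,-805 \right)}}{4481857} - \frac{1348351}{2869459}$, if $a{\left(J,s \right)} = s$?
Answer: $- \frac{1908848621410}{12860504905363} \approx -0.14843$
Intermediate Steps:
$j{\left(g,G \right)} = 15 + g + G g$ ($j{\left(g,G \right)} = G g + \left(15 + g\right) = 15 + g + G g$)
$\frac{j{\left(-1792,-805 \right)}}{4481857} - \frac{1348351}{2869459} = \frac{15 - 1792 - -1442560}{4481857} - \frac{1348351}{2869459} = \left(15 - 1792 + 1442560\right) \frac{1}{4481857} - \frac{1348351}{2869459} = 1440783 \cdot \frac{1}{4481857} - \frac{1348351}{2869459} = \frac{1440783}{4481857} - \frac{1348351}{2869459} = - \frac{1908848621410}{12860504905363}$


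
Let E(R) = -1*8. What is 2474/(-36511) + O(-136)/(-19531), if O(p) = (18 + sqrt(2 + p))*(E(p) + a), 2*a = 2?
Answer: -43719308/713096341 + 7*I*sqrt(134)/19531 ≈ -0.061309 + 0.0041488*I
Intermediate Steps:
a = 1 (a = (1/2)*2 = 1)
E(R) = -8
O(p) = -126 - 7*sqrt(2 + p) (O(p) = (18 + sqrt(2 + p))*(-8 + 1) = (18 + sqrt(2 + p))*(-7) = -126 - 7*sqrt(2 + p))
2474/(-36511) + O(-136)/(-19531) = 2474/(-36511) + (-126 - 7*sqrt(2 - 136))/(-19531) = 2474*(-1/36511) + (-126 - 7*I*sqrt(134))*(-1/19531) = -2474/36511 + (-126 - 7*I*sqrt(134))*(-1/19531) = -2474/36511 + (126/19531 + 7*I*sqrt(134)/19531) = -43719308/713096341 + 7*I*sqrt(134)/19531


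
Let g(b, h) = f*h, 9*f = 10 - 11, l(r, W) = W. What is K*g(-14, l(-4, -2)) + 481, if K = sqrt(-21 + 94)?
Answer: 481 + 2*sqrt(73)/9 ≈ 482.90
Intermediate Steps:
f = -1/9 (f = (10 - 11)/9 = (1/9)*(-1) = -1/9 ≈ -0.11111)
g(b, h) = -h/9
K = sqrt(73) ≈ 8.5440
K*g(-14, l(-4, -2)) + 481 = sqrt(73)*(-1/9*(-2)) + 481 = sqrt(73)*(2/9) + 481 = 2*sqrt(73)/9 + 481 = 481 + 2*sqrt(73)/9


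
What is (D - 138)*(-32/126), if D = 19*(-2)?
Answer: 2816/63 ≈ 44.698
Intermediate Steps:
D = -38
(D - 138)*(-32/126) = (-38 - 138)*(-32/126) = -(-5632)/126 = -176*(-16/63) = 2816/63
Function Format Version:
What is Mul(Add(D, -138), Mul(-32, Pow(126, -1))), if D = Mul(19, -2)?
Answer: Rational(2816, 63) ≈ 44.698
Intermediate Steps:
D = -38
Mul(Add(D, -138), Mul(-32, Pow(126, -1))) = Mul(Add(-38, -138), Mul(-32, Pow(126, -1))) = Mul(-176, Mul(-32, Rational(1, 126))) = Mul(-176, Rational(-16, 63)) = Rational(2816, 63)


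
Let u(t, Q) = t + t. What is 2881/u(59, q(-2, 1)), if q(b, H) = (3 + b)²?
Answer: 2881/118 ≈ 24.415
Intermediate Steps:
u(t, Q) = 2*t
2881/u(59, q(-2, 1)) = 2881/((2*59)) = 2881/118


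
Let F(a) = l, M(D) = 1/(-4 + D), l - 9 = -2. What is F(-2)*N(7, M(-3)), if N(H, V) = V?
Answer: -1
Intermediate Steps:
l = 7 (l = 9 - 2 = 7)
F(a) = 7
F(-2)*N(7, M(-3)) = 7/(-4 - 3) = 7/(-7) = 7*(-⅐) = -1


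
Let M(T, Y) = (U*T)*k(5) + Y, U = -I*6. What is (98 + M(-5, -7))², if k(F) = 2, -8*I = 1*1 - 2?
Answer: 38809/4 ≈ 9702.3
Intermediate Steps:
I = ⅛ (I = -(1*1 - 2)/8 = -(1 - 2)/8 = -⅛*(-1) = ⅛ ≈ 0.12500)
U = -¾ (U = -1*⅛*6 = -⅛*6 = -¾ ≈ -0.75000)
M(T, Y) = Y - 3*T/2 (M(T, Y) = -3*T/4*2 + Y = -3*T/2 + Y = Y - 3*T/2)
(98 + M(-5, -7))² = (98 + (-7 - 3/2*(-5)))² = (98 + (-7 + 15/2))² = (98 + ½)² = (197/2)² = 38809/4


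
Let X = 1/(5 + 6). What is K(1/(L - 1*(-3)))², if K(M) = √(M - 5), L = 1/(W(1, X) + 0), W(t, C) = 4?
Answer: -61/13 ≈ -4.6923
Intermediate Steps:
X = 1/11 ≈ 0.090909
L = ¼ (L = 1/(4 + 0) = 1/4 = ¼ ≈ 0.25000)
K(M) = √(-5 + M)
K(1/(L - 1*(-3)))² = (√(-5 + 1/(¼ - 1*(-3))))² = (√(-5 + 1/(¼ + 3)))² = (√(-5 + 1/(13/4)))² = (√(-5 + 4/13))² = (√(-61/13))² = (I*√793/13)² = -61/13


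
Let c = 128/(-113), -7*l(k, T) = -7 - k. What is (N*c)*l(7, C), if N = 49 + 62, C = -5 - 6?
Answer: -28416/113 ≈ -251.47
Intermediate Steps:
C = -11
l(k, T) = 1 + k/7 (l(k, T) = -(-7 - k)/7 = 1 + k/7)
c = -128/113 (c = 128*(-1/113) = -128/113 ≈ -1.1327)
N = 111
(N*c)*l(7, C) = (111*(-128/113))*(1 + (⅐)*7) = -14208*(1 + 1)/113 = -14208/113*2 = -28416/113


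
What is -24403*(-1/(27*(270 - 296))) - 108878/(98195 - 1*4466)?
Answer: -787900381/21932586 ≈ -35.924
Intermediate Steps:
-24403*(-1/(27*(270 - 296))) - 108878/(98195 - 1*4466) = -24403/((-27*(-26))) - 108878/(98195 - 4466) = -24403/702 - 108878/93729 = -787900381/21932586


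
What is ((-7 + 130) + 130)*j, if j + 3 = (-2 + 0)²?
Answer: 253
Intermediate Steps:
j = 1 (j = -3 + (-2 + 0)² = -3 + (-2)² = -3 + 4 = 1)
((-7 + 130) + 130)*j = ((-7 + 130) + 130)*1 = (123 + 130)*1 = 253*1 = 253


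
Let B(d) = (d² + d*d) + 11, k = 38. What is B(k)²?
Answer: 8404201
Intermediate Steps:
B(d) = 11 + 2*d² (B(d) = (d² + d²) + 11 = 2*d² + 11 = 11 + 2*d²)
B(k)² = (11 + 2*38²)² = (11 + 2*1444)² = (11 + 2888)² = 2899² = 8404201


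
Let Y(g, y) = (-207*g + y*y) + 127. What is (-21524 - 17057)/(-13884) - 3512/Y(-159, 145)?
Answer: 2037121157/750638460 ≈ 2.7139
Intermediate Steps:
Y(g, y) = 127 + y**2 - 207*g (Y(g, y) = (-207*g + y**2) + 127 = (y**2 - 207*g) + 127 = 127 + y**2 - 207*g)
(-21524 - 17057)/(-13884) - 3512/Y(-159, 145) = (-21524 - 17057)/(-13884) - 3512/(127 + 145**2 - 207*(-159)) = -38581*(-1/13884) - 3512/(127 + 21025 + 32913) = 38581/13884 - 3512/54065 = 2037121157/750638460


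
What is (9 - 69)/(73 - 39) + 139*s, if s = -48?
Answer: -113454/17 ≈ -6673.8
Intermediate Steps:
(9 - 69)/(73 - 39) + 139*s = (9 - 69)/(73 - 39) + 139*(-48) = -60/34 - 6672 = -60*1/34 - 6672 = -30/17 - 6672 = -113454/17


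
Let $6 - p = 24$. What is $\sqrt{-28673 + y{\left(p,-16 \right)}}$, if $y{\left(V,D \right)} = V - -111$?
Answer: $2 i \sqrt{7145} \approx 169.06 i$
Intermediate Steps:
$p = -18$ ($p = 6 - 24 = -18$)
$y{\left(V,D \right)} = 111 + V$ ($y{\left(V,D \right)} = V + 111 = 111 + V$)
$\sqrt{-28673 + y{\left(p,-16 \right)}} = \sqrt{-28673 + \left(111 - 18\right)} = \sqrt{-28673 + 93} = \sqrt{-28580} = 2 i \sqrt{7145}$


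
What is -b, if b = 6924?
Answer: -6924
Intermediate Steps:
-b = -1*6924 = -6924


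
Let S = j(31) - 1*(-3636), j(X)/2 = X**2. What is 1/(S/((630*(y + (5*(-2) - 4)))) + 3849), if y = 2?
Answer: 540/2078063 ≈ 0.00025986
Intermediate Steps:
j(X) = 2*X**2
S = 5558 (S = 2*31**2 - 1*(-3636) = 2*961 + 3636 = 1922 + 3636 = 5558)
1/(S/((630*(y + (5*(-2) - 4)))) + 3849) = 1/(5558/((630*(2 + (5*(-2) - 4)))) + 3849) = 1/(5558/((630*(2 + (-10 - 4)))) + 3849) = 1/(5558/((630*(2 - 14))) + 3849) = 1/(5558/((630*(-12))) + 3849) = 1/(5558/(-7560) + 3849) = 1/(5558*(-1/7560) + 3849) = 1/(-397/540 + 3849) = 1/(2078063/540) = 540/2078063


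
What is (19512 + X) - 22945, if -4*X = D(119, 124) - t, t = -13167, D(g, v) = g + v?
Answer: -13571/2 ≈ -6785.5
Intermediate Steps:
X = -6705/2 (X = -((119 + 124) - 1*(-13167))/4 = -(243 + 13167)/4 = -¼*13410 = -6705/2 ≈ -3352.5)
(19512 + X) - 22945 = (19512 - 6705/2) - 22945 = 32319/2 - 22945 = -13571/2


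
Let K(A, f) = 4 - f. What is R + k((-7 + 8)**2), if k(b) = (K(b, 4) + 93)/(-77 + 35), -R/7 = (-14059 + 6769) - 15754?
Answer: 2258281/14 ≈ 1.6131e+5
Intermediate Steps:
R = 161308 (R = -7*((-14059 + 6769) - 15754) = -7*(-7290 - 15754) = -7*(-23044) = 161308)
k(b) = -31/14 (k(b) = ((4 - 1*4) + 93)/(-77 + 35) = ((4 - 4) + 93)/(-42) = (0 + 93)*(-1/42) = 93*(-1/42) = -31/14)
R + k((-7 + 8)**2) = 161308 - 31/14 = 2258281/14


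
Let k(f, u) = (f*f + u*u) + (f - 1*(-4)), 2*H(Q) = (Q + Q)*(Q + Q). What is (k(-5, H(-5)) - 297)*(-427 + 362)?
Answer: -144755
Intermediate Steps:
H(Q) = 2*Q² (H(Q) = ((Q + Q)*(Q + Q))/2 = ((2*Q)*(2*Q))/2 = (4*Q²)/2 = 2*Q²)
k(f, u) = 4 + f + f² + u² (k(f, u) = (f² + u²) + (f + 4) = (f² + u²) + (4 + f) = 4 + f + f² + u²)
(k(-5, H(-5)) - 297)*(-427 + 362) = ((4 - 5 + (-5)² + (2*(-5)²)²) - 297)*(-427 + 362) = ((4 - 5 + 25 + (2*25)²) - 297)*(-65) = ((4 - 5 + 25 + 50²) - 297)*(-65) = ((4 - 5 + 25 + 2500) - 297)*(-65) = (2524 - 297)*(-65) = 2227*(-65) = -144755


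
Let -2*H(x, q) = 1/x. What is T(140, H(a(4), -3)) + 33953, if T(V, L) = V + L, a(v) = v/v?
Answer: 68185/2 ≈ 34093.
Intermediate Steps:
a(v) = 1
H(x, q) = -1/(2*x)
T(V, L) = L + V
T(140, H(a(4), -3)) + 33953 = (-1/2/1 + 140) + 33953 = (-1/2*1 + 140) + 33953 = (-1/2 + 140) + 33953 = 279/2 + 33953 = 68185/2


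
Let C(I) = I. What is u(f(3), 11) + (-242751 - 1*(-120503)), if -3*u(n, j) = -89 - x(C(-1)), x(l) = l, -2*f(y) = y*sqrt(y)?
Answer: -366656/3 ≈ -1.2222e+5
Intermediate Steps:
f(y) = -y**(3/2)/2 (f(y) = -y*sqrt(y)/2 = -y**(3/2)/2)
u(n, j) = 88/3 (u(n, j) = -(-89 - 1*(-1))/3 = -(-89 + 1)/3 = -1/3*(-88) = 88/3)
u(f(3), 11) + (-242751 - 1*(-120503)) = 88/3 + (-242751 - 1*(-120503)) = 88/3 + (-242751 + 120503) = 88/3 - 122248 = -366656/3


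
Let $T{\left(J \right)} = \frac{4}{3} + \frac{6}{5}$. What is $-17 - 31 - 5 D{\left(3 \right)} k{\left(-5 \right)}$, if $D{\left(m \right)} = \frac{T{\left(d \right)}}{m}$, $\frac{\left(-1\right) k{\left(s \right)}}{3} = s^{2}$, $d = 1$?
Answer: $- \frac{29501}{3} \approx -9833.7$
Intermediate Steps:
$T{\left(J \right)} = \frac{38}{15}$ ($T{\left(J \right)} = 4 \cdot \frac{1}{3} + 6 \cdot \frac{1}{5} = \frac{4}{3} + \frac{6}{5} = \frac{38}{15}$)
$k{\left(s \right)} = - 3 s^{2}$
$D{\left(m \right)} = \frac{38}{15 m}$
$-17 - 31 - 5 D{\left(3 \right)} k{\left(-5 \right)} = -17 - 31 - 5 \frac{38}{15 \cdot 3} \left(- 3 \left(-5\right)^{2}\right) = -17 - 31 - 5 \cdot \frac{38}{15} \cdot \frac{1}{3} \left(\left(-3\right) 25\right) = -17 - 31 \left(-5\right) \frac{38}{45} \left(-75\right) = -17 - 31 \left(\left(- \frac{38}{9}\right) \left(-75\right)\right) = -17 - \frac{29450}{3} = - \frac{29501}{3}$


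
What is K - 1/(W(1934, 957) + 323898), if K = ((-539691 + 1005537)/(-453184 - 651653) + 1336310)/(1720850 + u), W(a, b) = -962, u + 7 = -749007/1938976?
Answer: 308156405728797244322169/396832289366969259264584 ≈ 0.77654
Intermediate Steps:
u = -14321839/1938976 (u = -7 - 749007/1938976 = -14321839/1938976 ≈ -7.3863)
K = 954237479114187008/1228826421851293319 (K = ((-539691 + 1005537)/(-453184 - 651653) + 1336310)/(1720850 - 14321839/1938976) = (465846/(-1104837) + 1336310)/(3336672527761/1938976) = (465846*(-1/1104837) + 1336310)*(1938976/3336672527761) = (-155282/368279 + 1336310)*(1938976/3336672527761) = (492134755208/368279)*(1938976/3336672527761) = 954237479114187008/1228826421851293319 ≈ 0.77654)
K - 1/(W(1934, 957) + 323898) = 954237479114187008/1228826421851293319 - 1/(-962 + 323898) = 954237479114187008/1228826421851293319 - 1/322936 = 308156405728797244322169/396832289366969259264584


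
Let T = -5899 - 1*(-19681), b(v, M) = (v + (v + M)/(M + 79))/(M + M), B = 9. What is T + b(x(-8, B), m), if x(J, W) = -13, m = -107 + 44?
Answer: 6946199/504 ≈ 13782.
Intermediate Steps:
m = -63
b(v, M) = (v + (M + v)/(79 + M))/(2*M) (b(v, M) = (v + (M + v)/(79 + M))/((2*M)) = (v + (M + v)/(79 + M))*(1/(2*M)) = (v + (M + v)/(79 + M))/(2*M))
T = 13782 (T = -5899 + 19681 = 13782)
T + b(x(-8, B), m) = 13782 + (½)*(-63 + 80*(-13) - 63*(-13))/(-63*(79 - 63)) = 13782 + (½)*(-1/63)*(-63 - 1040 + 819)/16 = 13782 + (½)*(-1/63)*(1/16)*(-284) = 13782 + 71/504 = 6946199/504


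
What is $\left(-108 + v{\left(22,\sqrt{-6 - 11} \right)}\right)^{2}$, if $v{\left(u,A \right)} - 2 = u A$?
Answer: $3008 - 4664 i \sqrt{17} \approx 3008.0 - 19230.0 i$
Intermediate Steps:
$v{\left(u,A \right)} = 2 + A u$ ($v{\left(u,A \right)} = 2 + u A = 2 + A u$)
$\left(-108 + v{\left(22,\sqrt{-6 - 11} \right)}\right)^{2} = \left(-108 + \left(2 + \sqrt{-6 - 11} \cdot 22\right)\right)^{2} = \left(-108 + \left(2 + \sqrt{-17} \cdot 22\right)\right)^{2} = \left(-108 + \left(2 + i \sqrt{17} \cdot 22\right)\right)^{2} = \left(-108 + \left(2 + 22 i \sqrt{17}\right)\right)^{2} = \left(-106 + 22 i \sqrt{17}\right)^{2}$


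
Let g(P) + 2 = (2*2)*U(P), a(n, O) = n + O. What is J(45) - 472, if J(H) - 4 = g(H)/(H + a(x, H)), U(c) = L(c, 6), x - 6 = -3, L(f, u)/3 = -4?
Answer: -43574/93 ≈ -468.54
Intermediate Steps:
L(f, u) = -12 (L(f, u) = 3*(-4) = -12)
x = 3 (x = 6 - 3 = 3)
U(c) = -12
a(n, O) = O + n
g(P) = -50 (g(P) = -2 + (2*2)*(-12) = -2 + 4*(-12) = -2 - 48 = -50)
J(H) = 4 - 50/(3 + 2*H) (J(H) = 4 - 50/(H + (H + 3)) = 4 - 50/(H + (3 + H)) = 4 - 50/(3 + 2*H))
J(45) - 472 = 2*(-19 + 4*45)/(3 + 2*45) - 472 = 2*(-19 + 180)/(3 + 90) - 472 = 2*161/93 - 472 = 2*(1/93)*161 - 472 = 322/93 - 472 = -43574/93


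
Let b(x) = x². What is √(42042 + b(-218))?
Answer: √89566 ≈ 299.28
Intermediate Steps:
√(42042 + b(-218)) = √(42042 + (-218)²) = √(42042 + 47524) = √89566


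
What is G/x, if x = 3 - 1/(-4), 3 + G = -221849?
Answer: -887408/13 ≈ -68262.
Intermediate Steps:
G = -221852 (G = -3 - 221849 = -221852)
x = 13/4 (x = 3 - ¼*(-1) = 3 + ¼ = 13/4 ≈ 3.2500)
G/x = -221852/(13/4) = (4/13)*(-221852) = -887408/13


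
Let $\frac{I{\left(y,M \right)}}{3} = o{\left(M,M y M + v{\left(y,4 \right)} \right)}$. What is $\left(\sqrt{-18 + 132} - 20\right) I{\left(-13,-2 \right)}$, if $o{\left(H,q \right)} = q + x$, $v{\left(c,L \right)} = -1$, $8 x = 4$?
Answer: $3150 - \frac{315 \sqrt{114}}{2} \approx 1468.4$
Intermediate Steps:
$x = \frac{1}{2}$ ($x = \frac{1}{8} \cdot 4 = \frac{1}{2} \approx 0.5$)
$o{\left(H,q \right)} = \frac{1}{2} + q$ ($o{\left(H,q \right)} = q + \frac{1}{2} = \frac{1}{2} + q$)
$I{\left(y,M \right)} = - \frac{3}{2} + 3 y M^{2}$ ($I{\left(y,M \right)} = 3 \left(\frac{1}{2} + \left(M y M - 1\right)\right) = 3 \left(\frac{1}{2} + \left(y M^{2} - 1\right)\right) = 3 \left(\frac{1}{2} + \left(-1 + y M^{2}\right)\right) = 3 \left(- \frac{1}{2} + y M^{2}\right) = - \frac{3}{2} + 3 y M^{2}$)
$\left(\sqrt{-18 + 132} - 20\right) I{\left(-13,-2 \right)} = \left(\sqrt{-18 + 132} - 20\right) \left(- \frac{3}{2} + 3 \left(-13\right) \left(-2\right)^{2}\right) = \left(\sqrt{114} - 20\right) \left(- \frac{3}{2} + 3 \left(-13\right) 4\right) = \left(-20 + \sqrt{114}\right) \left(- \frac{3}{2} - 156\right) = \left(-20 + \sqrt{114}\right) \left(- \frac{315}{2}\right) = 3150 - \frac{315 \sqrt{114}}{2}$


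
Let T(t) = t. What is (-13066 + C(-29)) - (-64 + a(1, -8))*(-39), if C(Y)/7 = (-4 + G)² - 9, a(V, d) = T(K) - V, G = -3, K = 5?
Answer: -15126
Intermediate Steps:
a(V, d) = 5 - V
C(Y) = 280 (C(Y) = 7*((-4 - 3)² - 9) = 7*((-7)² - 9) = 7*(49 - 9) = 7*40 = 280)
(-13066 + C(-29)) - (-64 + a(1, -8))*(-39) = (-13066 + 280) - (-64 + (5 - 1*1))*(-39) = -12786 - (-64 + (5 - 1))*(-39) = -12786 - (-64 + 4)*(-39) = -12786 - (-60)*(-39) = -12786 - 1*2340 = -12786 - 2340 = -15126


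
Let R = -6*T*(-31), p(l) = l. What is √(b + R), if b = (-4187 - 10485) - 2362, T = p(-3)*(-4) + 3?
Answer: 2*I*√3561 ≈ 119.35*I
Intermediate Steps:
T = 15 (T = -3*(-4) + 3 = 12 + 3 = 15)
b = -17034 (b = -14672 - 2362 = -17034)
R = 2790 (R = -6*15*(-31) = -90*(-31) = 2790)
√(b + R) = √(-17034 + 2790) = √(-14244) = 2*I*√3561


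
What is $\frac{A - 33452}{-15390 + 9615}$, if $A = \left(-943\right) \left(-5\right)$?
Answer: $\frac{9579}{1925} \approx 4.9761$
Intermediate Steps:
$A = 4715$
$\frac{A - 33452}{-15390 + 9615} = \frac{4715 - 33452}{-15390 + 9615} = - \frac{28737}{-5775} = \left(-28737\right) \left(- \frac{1}{5775}\right) = \frac{9579}{1925}$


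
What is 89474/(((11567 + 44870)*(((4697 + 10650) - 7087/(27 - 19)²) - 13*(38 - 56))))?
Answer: 5726336/55878104389 ≈ 0.00010248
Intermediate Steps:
89474/(((11567 + 44870)*(((4697 + 10650) - 7087/(27 - 19)²) - 13*(38 - 56)))) = 89474/((56437*((15347 - 7087/(8²)) - 13*(-18)))) = 89474/((56437*((15347 - 7087/64) + 234))) = 89474/((56437*(975121/64 + 234))) = 89474/((56437*(990097/64))) = 89474/(55878104389/64) = 89474*(64/55878104389) = 5726336/55878104389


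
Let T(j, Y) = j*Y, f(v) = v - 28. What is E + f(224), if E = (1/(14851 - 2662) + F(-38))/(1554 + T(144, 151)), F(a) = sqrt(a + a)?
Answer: 55659947113/283979322 + I*sqrt(19)/11649 ≈ 196.0 + 0.00037419*I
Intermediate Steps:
f(v) = -28 + v
F(a) = sqrt(2)*sqrt(a) (F(a) = sqrt(2*a) = sqrt(2)*sqrt(a))
T(j, Y) = Y*j
E = 1/283979322 + I*sqrt(19)/11649 (E = (1/(14851 - 2662) + sqrt(2)*sqrt(-38))/(1554 + 151*144) = (1/12189 + sqrt(2)*(I*sqrt(38)))/(1554 + 21744) = (1/12189 + 2*I*sqrt(19))/23298 = (1/12189 + 2*I*sqrt(19))*(1/23298) = 1/283979322 + I*sqrt(19)/11649 ≈ 3.5214e-9 + 0.00037419*I)
E + f(224) = (1/283979322 + I*sqrt(19)/11649) + (-28 + 224) = (1/283979322 + I*sqrt(19)/11649) + 196 = 55659947113/283979322 + I*sqrt(19)/11649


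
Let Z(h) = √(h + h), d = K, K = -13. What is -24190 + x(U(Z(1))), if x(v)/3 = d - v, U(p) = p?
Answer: -24229 - 3*√2 ≈ -24233.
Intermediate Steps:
d = -13
Z(h) = √2*√h (Z(h) = √(2*h) = √2*√h)
x(v) = -39 - 3*v (x(v) = 3*(-13 - v) = -39 - 3*v)
-24190 + x(U(Z(1))) = -24190 + (-39 - 3*√2*√1) = -24190 + (-39 - 3*√2) = -24229 - 3*√2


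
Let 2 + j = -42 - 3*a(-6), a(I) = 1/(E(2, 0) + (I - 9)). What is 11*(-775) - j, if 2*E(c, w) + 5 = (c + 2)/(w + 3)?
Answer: -856599/101 ≈ -8481.2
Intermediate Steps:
E(c, w) = -5/2 + (2 + c)/(2*(3 + w)) (E(c, w) = -5/2 + ((c + 2)/(w + 3))/2 = -5/2 + ((2 + c)/(3 + w))/2 = -5/2 + (2 + c)/(2*(3 + w)))
a(I) = 1/(-65/6 + I) (a(I) = 1/((-13 + 2 - 5*0)/(2*(3 + 0)) + (I - 9)) = 1/((½)*(-13 + 2 + 0)/3 + (-9 + I)) = 1/((½)*(⅓)*(-11) + (-9 + I)) = 1/(-11/6 + (-9 + I)) = 1/(-65/6 + I))
j = -4426/101 (j = -2 + (-42 - 18/(-65 + 6*(-6))) = -2 + (-42 - 18/(-65 - 36)) = -2 + (-42 - 18/(-101)) = -2 + (-42 - 18*(-1)/101) = -2 + (-42 - 3*(-6/101)) = -2 + (-42 + 18/101) = -2 - 4224/101 = -4426/101 ≈ -43.822)
11*(-775) - j = 11*(-775) - 1*(-4426/101) = -8525 + 4426/101 = -856599/101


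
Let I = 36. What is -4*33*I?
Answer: -4752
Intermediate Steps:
-4*33*I = -4*33*36 = -132*36 = -1*4752 = -4752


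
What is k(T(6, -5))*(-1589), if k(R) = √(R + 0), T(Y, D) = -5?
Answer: -1589*I*√5 ≈ -3553.1*I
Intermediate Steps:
k(R) = √R
k(T(6, -5))*(-1589) = √(-5)*(-1589) = (I*√5)*(-1589) = -1589*I*√5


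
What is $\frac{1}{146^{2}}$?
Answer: $\frac{1}{21316} \approx 4.6913 \cdot 10^{-5}$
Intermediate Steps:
$\frac{1}{146^{2}} = \frac{1}{21316}$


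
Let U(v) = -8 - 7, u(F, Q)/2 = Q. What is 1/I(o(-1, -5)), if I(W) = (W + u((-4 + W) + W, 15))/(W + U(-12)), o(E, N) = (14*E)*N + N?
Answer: 10/19 ≈ 0.52632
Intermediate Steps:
u(F, Q) = 2*Q
U(v) = -15
o(E, N) = N + 14*E*N (o(E, N) = 14*E*N + N = N + 14*E*N)
I(W) = (30 + W)/(-15 + W) (I(W) = (W + 2*15)/(W - 15) = (W + 30)/(-15 + W) = (30 + W)/(-15 + W))
1/I(o(-1, -5)) = 1/((30 - 5*(1 + 14*(-1)))/(-15 - 5*(1 + 14*(-1)))) = 1/((30 - 5*(1 - 14))/(-15 - 5*(1 - 14))) = 1/((30 - 5*(-13))/(-15 - 5*(-13))) = 1/((30 + 65)/(-15 + 65)) = 1/(95/50) = 1/((1/50)*95) = 1/(19/10) = 10/19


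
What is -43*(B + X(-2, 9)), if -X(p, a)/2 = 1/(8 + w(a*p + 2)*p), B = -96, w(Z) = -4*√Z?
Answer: 280747/68 - 43*I/17 ≈ 4128.6 - 2.5294*I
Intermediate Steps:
X(p, a) = -2/(8 - 4*p*√(2 + a*p)) (X(p, a) = -2/(8 + (-4*√(a*p + 2))*p) = -2/(8 + (-4*√(2 + a*p))*p) = -2/(8 - 4*p*√(2 + a*p)))
-43*(B + X(-2, 9)) = -43*(-96 + 1/(2*(-2 - 2*√(2 + 9*(-2))))) = -43*(-96 + 1/(2*(-2 - 2*√(2 - 18)))) = -43*(-96 + 1/(2*(-2 - 8*I))) = -43*(-96 + ((-2 + 8*I)/68)/2) = -43*(-96 + (-2 + 8*I)/136) = 4128 - 43*(-2 + 8*I)/136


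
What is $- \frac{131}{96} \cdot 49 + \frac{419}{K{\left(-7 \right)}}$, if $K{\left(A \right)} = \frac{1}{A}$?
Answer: $- \frac{287987}{96} \approx -2999.9$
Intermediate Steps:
$- \frac{131}{96} \cdot 49 + \frac{419}{K{\left(-7 \right)}} = - \frac{131}{96} \cdot 49 + \frac{419}{\frac{1}{-7}} = \left(-131\right) \frac{1}{96} \cdot 49 + \frac{419}{- \frac{1}{7}} = \left(- \frac{131}{96}\right) 49 + 419 \left(-7\right) = - \frac{6419}{96} - 2933 = - \frac{287987}{96}$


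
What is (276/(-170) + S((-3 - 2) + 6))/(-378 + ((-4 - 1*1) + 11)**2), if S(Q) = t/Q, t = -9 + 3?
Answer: 36/1615 ≈ 0.022291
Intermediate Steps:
t = -6
S(Q) = -6/Q
(276/(-170) + S((-3 - 2) + 6))/(-378 + ((-4 - 1*1) + 11)**2) = (276/(-170) - 6/((-3 - 2) + 6))/(-378 + ((-4 - 1*1) + 11)**2) = (276*(-1/170) - 6/(-5 + 6))/(-378 + ((-4 - 1) + 11)**2) = (-138/85 - 6/1)/(-378 + (-5 + 11)**2) = (-138/85 - 6*1)/(-378 + 6**2) = (-138/85 - 6)/(-378 + 36) = -648/85/(-342) = -648/85*(-1/342) = 36/1615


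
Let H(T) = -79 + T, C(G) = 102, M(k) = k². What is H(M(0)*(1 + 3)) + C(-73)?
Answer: 23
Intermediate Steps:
H(M(0)*(1 + 3)) + C(-73) = (-79 + 0²*(1 + 3)) + 102 = (-79 + 0*4) + 102 = (-79 + 0) + 102 = -79 + 102 = 23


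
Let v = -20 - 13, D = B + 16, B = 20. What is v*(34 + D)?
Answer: -2310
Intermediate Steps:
D = 36 (D = 20 + 16 = 36)
v = -33
v*(34 + D) = -33*(34 + 36) = -33*70 = -2310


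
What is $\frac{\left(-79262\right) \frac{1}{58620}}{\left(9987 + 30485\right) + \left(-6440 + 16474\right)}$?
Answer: $- \frac{39631}{1480330860} \approx -2.6772 \cdot 10^{-5}$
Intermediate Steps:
$\frac{\left(-79262\right) \frac{1}{58620}}{\left(9987 + 30485\right) + \left(-6440 + 16474\right)} = \frac{\left(-79262\right) \frac{1}{58620}}{40472 + 10034} = - \frac{39631}{29310 \cdot 50506} = \left(- \frac{39631}{29310}\right) \frac{1}{50506} = - \frac{39631}{1480330860}$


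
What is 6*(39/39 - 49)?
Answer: -288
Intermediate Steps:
6*(39/39 - 49) = 6*(39*(1/39) - 49) = 6*(1 - 49) = 6*(-48) = -288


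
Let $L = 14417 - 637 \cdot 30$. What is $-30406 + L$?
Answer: $-35099$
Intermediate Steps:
$L = -4693$ ($L = 14417 - 19110 = -4693$)
$-30406 + L = -30406 - 4693 = -35099$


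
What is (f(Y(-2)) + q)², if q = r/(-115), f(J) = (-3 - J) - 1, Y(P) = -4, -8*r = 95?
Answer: 361/33856 ≈ 0.010663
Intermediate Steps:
r = -95/8 (r = -⅛*95 = -95/8 ≈ -11.875)
f(J) = -4 - J
q = 19/184 (q = -95/8/(-115) = -95/8*(-1/115) = 19/184 ≈ 0.10326)
(f(Y(-2)) + q)² = ((-4 - 1*(-4)) + 19/184)² = ((-4 + 4) + 19/184)² = (0 + 19/184)² = (19/184)² = 361/33856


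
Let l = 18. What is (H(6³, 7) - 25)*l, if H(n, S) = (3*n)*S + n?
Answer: 85086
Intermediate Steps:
H(n, S) = n + 3*S*n (H(n, S) = 3*S*n + n = n + 3*S*n)
(H(6³, 7) - 25)*l = (6³*(1 + 3*7) - 25)*18 = (216*(1 + 21) - 25)*18 = (216*22 - 25)*18 = (4752 - 25)*18 = 4727*18 = 85086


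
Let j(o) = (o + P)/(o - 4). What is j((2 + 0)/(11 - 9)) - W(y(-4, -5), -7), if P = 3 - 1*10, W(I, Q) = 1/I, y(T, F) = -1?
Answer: 3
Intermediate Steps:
P = -7 (P = 3 - 10 = -7)
j(o) = (-7 + o)/(-4 + o) (j(o) = (o - 7)/(o - 4) = (-7 + o)/(-4 + o))
j((2 + 0)/(11 - 9)) - W(y(-4, -5), -7) = (-7 + (2 + 0)/(11 - 9))/(-4 + (2 + 0)/(11 - 9)) - 1/(-1) = (-7 + 2/2)/(-4 + 2/2) - 1*(-1) = (-7 + 2*(½))/(-4 + 2*(½)) + 1 = (-7 + 1)/(-4 + 1) + 1 = -6/(-3) + 1 = -⅓*(-6) + 1 = 2 + 1 = 3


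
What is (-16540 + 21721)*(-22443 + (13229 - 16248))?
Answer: -131918622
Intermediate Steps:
(-16540 + 21721)*(-22443 + (13229 - 16248)) = 5181*(-22443 - 3019) = 5181*(-25462) = -131918622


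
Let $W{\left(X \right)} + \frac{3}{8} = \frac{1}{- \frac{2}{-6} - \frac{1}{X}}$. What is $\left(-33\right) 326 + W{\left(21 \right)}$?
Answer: $- \frac{86039}{8} \approx -10755.0$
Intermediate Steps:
$W{\left(X \right)} = - \frac{3}{8} + \frac{1}{\frac{1}{3} - \frac{1}{X}}$ ($W{\left(X \right)} = - \frac{3}{8} + \frac{1}{- \frac{2}{-6} - \frac{1}{X}} = - \frac{3}{8} + \frac{1}{\left(-2\right) \left(- \frac{1}{6}\right) - \frac{1}{X}} = - \frac{3}{8} + \frac{1}{\frac{1}{3} - \frac{1}{X}}$)
$\left(-33\right) 326 + W{\left(21 \right)} = \left(-33\right) 326 + \frac{3 \left(3 + 7 \cdot 21\right)}{8 \left(-3 + 21\right)} = -10758 + \frac{3 \left(3 + 147\right)}{8 \cdot 18} = -10758 + \frac{3}{8} \cdot \frac{1}{18} \cdot 150 = -10758 + \frac{25}{8} = - \frac{86039}{8}$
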